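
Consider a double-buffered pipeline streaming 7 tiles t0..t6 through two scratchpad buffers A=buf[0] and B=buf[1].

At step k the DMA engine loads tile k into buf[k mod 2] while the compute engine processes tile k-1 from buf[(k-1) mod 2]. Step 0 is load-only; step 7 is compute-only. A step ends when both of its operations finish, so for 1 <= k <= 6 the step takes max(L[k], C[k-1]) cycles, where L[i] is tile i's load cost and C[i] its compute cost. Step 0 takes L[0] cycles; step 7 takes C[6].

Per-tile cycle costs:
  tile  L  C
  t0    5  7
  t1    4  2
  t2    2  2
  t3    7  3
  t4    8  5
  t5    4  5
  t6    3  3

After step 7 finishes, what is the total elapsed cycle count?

[0] DMA t0→A (5c) ∥ CU idle ⇒ 5c, clock 5
[1] DMA t1→B (4c) ∥ CU A:t0 (7c) ⇒ 7c, clock 12
[2] DMA t2→A (2c) ∥ CU B:t1 (2c) ⇒ 2c, clock 14
[3] DMA t3→B (7c) ∥ CU A:t2 (2c) ⇒ 7c, clock 21
[4] DMA t4→A (8c) ∥ CU B:t3 (3c) ⇒ 8c, clock 29
[5] DMA t5→B (4c) ∥ CU A:t4 (5c) ⇒ 5c, clock 34
[6] DMA t6→A (3c) ∥ CU B:t5 (5c) ⇒ 5c, clock 39
[7] DMA idle ∥ CU A:t6 (3c) ⇒ 3c, clock 42

end_cycle[7] = 42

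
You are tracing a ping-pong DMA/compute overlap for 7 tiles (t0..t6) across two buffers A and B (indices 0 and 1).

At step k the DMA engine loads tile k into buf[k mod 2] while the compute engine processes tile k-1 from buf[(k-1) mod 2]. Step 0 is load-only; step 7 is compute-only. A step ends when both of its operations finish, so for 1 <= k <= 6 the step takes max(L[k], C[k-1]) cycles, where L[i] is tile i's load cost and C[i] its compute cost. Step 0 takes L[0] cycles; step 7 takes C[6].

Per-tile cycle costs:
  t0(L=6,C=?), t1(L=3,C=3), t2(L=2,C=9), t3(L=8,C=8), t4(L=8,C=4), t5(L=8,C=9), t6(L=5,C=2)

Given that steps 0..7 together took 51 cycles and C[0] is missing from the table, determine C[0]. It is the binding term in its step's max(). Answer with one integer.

C[0] = 6

step 0 | dur = L[0]=6 = 6
step 1 | dur = max(L[1]=3, C[0]=?) = C[0]  (unknown; binding)
step 2 | dur = max(L[2]=2, C[1]=3) = 3
step 3 | dur = max(L[3]=8, C[2]=9) = 9
step 4 | dur = max(L[4]=8, C[3]=8) = 8
step 5 | dur = max(L[5]=8, C[4]=4) = 8
step 6 | dur = max(L[6]=5, C[5]=9) = 9
step 7 | dur = C[6]=2 = 2
sum of known step durations = 45
dur[1] = total - known = 51 - 45 = 6
C[0] is the binding max in step 1, so C[0] = dur[1] = 6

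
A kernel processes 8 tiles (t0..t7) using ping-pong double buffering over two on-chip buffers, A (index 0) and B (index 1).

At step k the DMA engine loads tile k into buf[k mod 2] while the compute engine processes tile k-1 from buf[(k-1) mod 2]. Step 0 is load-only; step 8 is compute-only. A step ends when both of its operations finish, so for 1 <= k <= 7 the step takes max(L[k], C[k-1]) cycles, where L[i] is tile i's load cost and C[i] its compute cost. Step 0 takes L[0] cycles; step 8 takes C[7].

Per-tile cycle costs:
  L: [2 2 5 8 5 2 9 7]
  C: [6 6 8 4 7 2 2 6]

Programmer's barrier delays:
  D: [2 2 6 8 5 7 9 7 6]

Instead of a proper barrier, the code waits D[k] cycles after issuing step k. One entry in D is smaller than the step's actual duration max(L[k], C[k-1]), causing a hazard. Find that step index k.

hazard at step 1

step 0: need L[0]=2 = 2; D[0]=2 ok
step 1: need max(L[1]=2,C[0]=6) = 6; D[1]=2 SHORT
step 2: need max(L[2]=5,C[1]=6) = 6; D[2]=6 ok
step 3: need max(L[3]=8,C[2]=8) = 8; D[3]=8 ok
step 4: need max(L[4]=5,C[3]=4) = 5; D[4]=5 ok
step 5: need max(L[5]=2,C[4]=7) = 7; D[5]=7 ok
step 6: need max(L[6]=9,C[5]=2) = 9; D[6]=9 ok
step 7: need max(L[7]=7,C[6]=2) = 7; D[7]=7 ok
step 8: need C[7]=6 = 6; D[8]=6 ok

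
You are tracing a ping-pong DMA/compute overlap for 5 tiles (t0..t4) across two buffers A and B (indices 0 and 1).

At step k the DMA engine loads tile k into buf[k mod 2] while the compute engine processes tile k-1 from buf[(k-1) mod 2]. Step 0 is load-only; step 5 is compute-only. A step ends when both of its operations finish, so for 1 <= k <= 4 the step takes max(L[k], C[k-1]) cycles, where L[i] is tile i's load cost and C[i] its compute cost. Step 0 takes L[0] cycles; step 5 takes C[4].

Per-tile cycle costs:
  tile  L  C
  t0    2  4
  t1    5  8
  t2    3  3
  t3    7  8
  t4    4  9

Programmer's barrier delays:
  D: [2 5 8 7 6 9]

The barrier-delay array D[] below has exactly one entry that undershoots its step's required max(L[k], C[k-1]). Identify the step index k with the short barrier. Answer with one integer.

hazard at step 4

k=0 barrier L[0]=2→2c, D[0]=2 ok
k=1 barrier max(L[1]=5,C[0]=4)→5c, D[1]=5 ok
k=2 barrier max(L[2]=3,C[1]=8)→8c, D[2]=8 ok
k=3 barrier max(L[3]=7,C[2]=3)→7c, D[3]=7 ok
k=4 barrier max(L[4]=4,C[3]=8)→8c, D[4]=6 SHORT
k=5 barrier C[4]=9→9c, D[5]=9 ok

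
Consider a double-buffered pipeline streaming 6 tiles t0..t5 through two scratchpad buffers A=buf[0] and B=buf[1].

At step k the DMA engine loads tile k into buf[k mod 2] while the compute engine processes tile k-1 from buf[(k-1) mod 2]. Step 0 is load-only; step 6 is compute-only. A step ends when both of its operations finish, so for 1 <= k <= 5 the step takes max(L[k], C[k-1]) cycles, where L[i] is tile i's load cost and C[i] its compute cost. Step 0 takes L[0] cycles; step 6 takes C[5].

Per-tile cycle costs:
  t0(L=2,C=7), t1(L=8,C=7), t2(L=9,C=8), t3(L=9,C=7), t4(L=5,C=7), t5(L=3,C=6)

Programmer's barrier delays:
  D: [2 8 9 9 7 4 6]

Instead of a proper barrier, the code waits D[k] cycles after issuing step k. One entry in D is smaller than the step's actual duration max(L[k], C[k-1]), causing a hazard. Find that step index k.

k=0 barrier L[0]=2→2c, D[0]=2 ok
k=1 barrier max(L[1]=8,C[0]=7)→8c, D[1]=8 ok
k=2 barrier max(L[2]=9,C[1]=7)→9c, D[2]=9 ok
k=3 barrier max(L[3]=9,C[2]=8)→9c, D[3]=9 ok
k=4 barrier max(L[4]=5,C[3]=7)→7c, D[4]=7 ok
k=5 barrier max(L[5]=3,C[4]=7)→7c, D[5]=4 SHORT
k=6 barrier C[5]=6→6c, D[6]=6 ok

hazard at step 5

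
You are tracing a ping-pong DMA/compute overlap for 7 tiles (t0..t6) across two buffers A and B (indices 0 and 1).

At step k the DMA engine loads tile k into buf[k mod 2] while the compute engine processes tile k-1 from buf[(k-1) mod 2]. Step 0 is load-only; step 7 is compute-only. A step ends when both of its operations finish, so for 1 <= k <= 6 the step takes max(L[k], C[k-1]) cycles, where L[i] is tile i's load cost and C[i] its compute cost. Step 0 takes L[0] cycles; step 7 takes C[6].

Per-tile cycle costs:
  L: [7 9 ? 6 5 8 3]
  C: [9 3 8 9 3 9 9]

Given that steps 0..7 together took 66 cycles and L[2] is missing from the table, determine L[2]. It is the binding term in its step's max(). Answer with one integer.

step 0 → dur = L[0]=7 = 7
step 1 → dur = max(L[1]=9, C[0]=9) = 9
step 2 → dur = max(L[2]=?, C[1]=3) = L[2]  (unknown; binding)
step 3 → dur = max(L[3]=6, C[2]=8) = 8
step 4 → dur = max(L[4]=5, C[3]=9) = 9
step 5 → dur = max(L[5]=8, C[4]=3) = 8
step 6 → dur = max(L[6]=3, C[5]=9) = 9
step 7 → dur = C[6]=9 = 9
sum of known step durations = 59
dur[2] = total - known = 66 - 59 = 7
L[2] is the binding max in step 2, so L[2] = dur[2] = 7

L[2] = 7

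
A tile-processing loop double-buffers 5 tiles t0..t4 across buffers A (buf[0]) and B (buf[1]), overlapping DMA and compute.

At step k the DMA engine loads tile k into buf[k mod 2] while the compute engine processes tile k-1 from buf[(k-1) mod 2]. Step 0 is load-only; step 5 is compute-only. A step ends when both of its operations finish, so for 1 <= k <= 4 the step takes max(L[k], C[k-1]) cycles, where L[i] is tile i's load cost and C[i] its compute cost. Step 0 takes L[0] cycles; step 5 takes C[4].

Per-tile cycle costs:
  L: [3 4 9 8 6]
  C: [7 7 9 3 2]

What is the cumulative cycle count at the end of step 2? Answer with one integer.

end_cycle[2] = 19

step 0: L[0]=3 → dur=3, Σ=3 | A=load:t0 B=idle [load-only]
step 1: L[1]=4 C[0]=7 → dur=7, Σ=10 | A=compute:t0 B=load:t1 [compute-bound]
step 2: L[2]=9 C[1]=7 → dur=9, Σ=19 | A=load:t2 B=compute:t1 [load-bound]
step 3: L[3]=8 C[2]=9 → dur=9, Σ=28 | A=compute:t2 B=load:t3 [compute-bound]
step 4: L[4]=6 C[3]=3 → dur=6, Σ=34 | A=load:t4 B=compute:t3 [load-bound]
step 5: C[4]=2 → dur=2, Σ=36 | A=compute:t4 B=idle [compute-only]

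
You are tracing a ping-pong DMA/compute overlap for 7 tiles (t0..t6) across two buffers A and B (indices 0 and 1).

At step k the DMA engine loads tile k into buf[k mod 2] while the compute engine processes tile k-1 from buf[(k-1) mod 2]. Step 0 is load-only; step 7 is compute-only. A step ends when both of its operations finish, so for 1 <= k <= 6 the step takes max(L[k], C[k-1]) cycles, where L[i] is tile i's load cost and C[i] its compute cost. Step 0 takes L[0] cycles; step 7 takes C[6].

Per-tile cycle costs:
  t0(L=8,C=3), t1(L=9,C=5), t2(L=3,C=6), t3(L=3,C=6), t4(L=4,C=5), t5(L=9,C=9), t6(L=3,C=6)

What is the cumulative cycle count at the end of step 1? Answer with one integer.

step 0: L[0]=8 → dur=8, Σ=8 | A=load:t0 B=idle [load-only]
step 1: L[1]=9 C[0]=3 → dur=9, Σ=17 | A=compute:t0 B=load:t1 [load-bound]
step 2: L[2]=3 C[1]=5 → dur=5, Σ=22 | A=load:t2 B=compute:t1 [compute-bound]
step 3: L[3]=3 C[2]=6 → dur=6, Σ=28 | A=compute:t2 B=load:t3 [compute-bound]
step 4: L[4]=4 C[3]=6 → dur=6, Σ=34 | A=load:t4 B=compute:t3 [compute-bound]
step 5: L[5]=9 C[4]=5 → dur=9, Σ=43 | A=compute:t4 B=load:t5 [load-bound]
step 6: L[6]=3 C[5]=9 → dur=9, Σ=52 | A=load:t6 B=compute:t5 [compute-bound]
step 7: C[6]=6 → dur=6, Σ=58 | A=compute:t6 B=idle [compute-only]

end_cycle[1] = 17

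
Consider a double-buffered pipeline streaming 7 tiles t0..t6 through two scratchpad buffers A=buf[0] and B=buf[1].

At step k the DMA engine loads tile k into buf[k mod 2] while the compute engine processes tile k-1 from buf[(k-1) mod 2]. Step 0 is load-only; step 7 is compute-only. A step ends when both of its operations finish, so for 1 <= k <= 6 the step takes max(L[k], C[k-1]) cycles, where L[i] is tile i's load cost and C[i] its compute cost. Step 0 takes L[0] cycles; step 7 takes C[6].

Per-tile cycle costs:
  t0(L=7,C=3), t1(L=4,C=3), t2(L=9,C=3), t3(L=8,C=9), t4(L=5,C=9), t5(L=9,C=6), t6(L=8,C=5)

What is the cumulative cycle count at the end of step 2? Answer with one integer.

end_cycle[2] = 20

[0] DMA t0→A (7c) ∥ CU idle ⇒ 7c, clock 7
[1] DMA t1→B (4c) ∥ CU A:t0 (3c) ⇒ 4c, clock 11
[2] DMA t2→A (9c) ∥ CU B:t1 (3c) ⇒ 9c, clock 20
[3] DMA t3→B (8c) ∥ CU A:t2 (3c) ⇒ 8c, clock 28
[4] DMA t4→A (5c) ∥ CU B:t3 (9c) ⇒ 9c, clock 37
[5] DMA t5→B (9c) ∥ CU A:t4 (9c) ⇒ 9c, clock 46
[6] DMA t6→A (8c) ∥ CU B:t5 (6c) ⇒ 8c, clock 54
[7] DMA idle ∥ CU A:t6 (5c) ⇒ 5c, clock 59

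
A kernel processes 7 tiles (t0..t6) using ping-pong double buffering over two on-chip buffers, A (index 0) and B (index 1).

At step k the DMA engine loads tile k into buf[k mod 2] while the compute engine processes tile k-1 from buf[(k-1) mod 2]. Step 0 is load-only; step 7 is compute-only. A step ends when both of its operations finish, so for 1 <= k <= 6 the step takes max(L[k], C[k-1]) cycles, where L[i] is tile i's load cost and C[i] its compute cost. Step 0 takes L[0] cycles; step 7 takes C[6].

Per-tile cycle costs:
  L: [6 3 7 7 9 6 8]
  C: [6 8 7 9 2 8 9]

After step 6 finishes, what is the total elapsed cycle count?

k=0 load=t0/6c comp=- wait=6 total=6
k=1 load=t1/3c comp=t0/6c wait=6 total=12
k=2 load=t2/7c comp=t1/8c wait=8 total=20
k=3 load=t3/7c comp=t2/7c wait=7 total=27
k=4 load=t4/9c comp=t3/9c wait=9 total=36
k=5 load=t5/6c comp=t4/2c wait=6 total=42
k=6 load=t6/8c comp=t5/8c wait=8 total=50
k=7 load=- comp=t6/9c wait=9 total=59

end_cycle[6] = 50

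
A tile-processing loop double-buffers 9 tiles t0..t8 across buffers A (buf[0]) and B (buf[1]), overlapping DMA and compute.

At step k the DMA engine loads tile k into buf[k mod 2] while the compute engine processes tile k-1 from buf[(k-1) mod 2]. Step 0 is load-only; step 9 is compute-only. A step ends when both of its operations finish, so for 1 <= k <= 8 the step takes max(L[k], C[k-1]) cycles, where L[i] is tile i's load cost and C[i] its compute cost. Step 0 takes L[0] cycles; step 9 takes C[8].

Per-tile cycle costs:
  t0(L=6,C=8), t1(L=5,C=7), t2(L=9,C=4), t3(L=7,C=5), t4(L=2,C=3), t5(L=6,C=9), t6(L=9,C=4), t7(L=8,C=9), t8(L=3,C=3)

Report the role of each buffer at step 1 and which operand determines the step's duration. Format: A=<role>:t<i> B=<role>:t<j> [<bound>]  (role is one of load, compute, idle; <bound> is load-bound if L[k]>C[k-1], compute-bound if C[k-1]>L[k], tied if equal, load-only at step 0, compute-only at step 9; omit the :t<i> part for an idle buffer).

  0. 6=6c; end=6; A:t0 B:-
  1. max(5,8)=8c; end=14; A:t0 B:t1
  2. max(9,7)=9c; end=23; A:t2 B:t1
  3. max(7,4)=7c; end=30; A:t2 B:t3
  4. max(2,5)=5c; end=35; A:t4 B:t3
  5. max(6,3)=6c; end=41; A:t4 B:t5
  6. max(9,9)=9c; end=50; A:t6 B:t5
  7. max(8,4)=8c; end=58; A:t6 B:t7
  8. max(3,9)=9c; end=67; A:t8 B:t7
  9. 3=3c; end=70; A:t8 B:t7

step 1: A=compute:t0 B=load:t1 [compute-bound]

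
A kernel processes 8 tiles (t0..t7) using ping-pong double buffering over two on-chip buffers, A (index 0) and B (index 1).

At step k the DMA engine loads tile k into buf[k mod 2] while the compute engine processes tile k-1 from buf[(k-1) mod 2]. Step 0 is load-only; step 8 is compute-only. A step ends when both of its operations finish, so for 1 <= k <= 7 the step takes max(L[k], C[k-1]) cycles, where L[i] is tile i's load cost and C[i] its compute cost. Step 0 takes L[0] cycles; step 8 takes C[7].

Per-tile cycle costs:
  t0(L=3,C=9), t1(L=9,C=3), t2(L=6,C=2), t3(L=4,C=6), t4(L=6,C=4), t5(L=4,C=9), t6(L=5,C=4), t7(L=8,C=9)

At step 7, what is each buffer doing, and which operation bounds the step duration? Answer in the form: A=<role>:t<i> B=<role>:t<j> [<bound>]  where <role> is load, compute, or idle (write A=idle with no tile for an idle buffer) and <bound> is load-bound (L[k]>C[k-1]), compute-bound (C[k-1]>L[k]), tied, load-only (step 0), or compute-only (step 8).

step 7: A=compute:t6 B=load:t7 [load-bound]

[0] DMA t0→A (3c) ∥ CU idle ⇒ 3c, clock 3
[1] DMA t1→B (9c) ∥ CU A:t0 (9c) ⇒ 9c, clock 12
[2] DMA t2→A (6c) ∥ CU B:t1 (3c) ⇒ 6c, clock 18
[3] DMA t3→B (4c) ∥ CU A:t2 (2c) ⇒ 4c, clock 22
[4] DMA t4→A (6c) ∥ CU B:t3 (6c) ⇒ 6c, clock 28
[5] DMA t5→B (4c) ∥ CU A:t4 (4c) ⇒ 4c, clock 32
[6] DMA t6→A (5c) ∥ CU B:t5 (9c) ⇒ 9c, clock 41
[7] DMA t7→B (8c) ∥ CU A:t6 (4c) ⇒ 8c, clock 49
[8] DMA idle ∥ CU B:t7 (9c) ⇒ 9c, clock 58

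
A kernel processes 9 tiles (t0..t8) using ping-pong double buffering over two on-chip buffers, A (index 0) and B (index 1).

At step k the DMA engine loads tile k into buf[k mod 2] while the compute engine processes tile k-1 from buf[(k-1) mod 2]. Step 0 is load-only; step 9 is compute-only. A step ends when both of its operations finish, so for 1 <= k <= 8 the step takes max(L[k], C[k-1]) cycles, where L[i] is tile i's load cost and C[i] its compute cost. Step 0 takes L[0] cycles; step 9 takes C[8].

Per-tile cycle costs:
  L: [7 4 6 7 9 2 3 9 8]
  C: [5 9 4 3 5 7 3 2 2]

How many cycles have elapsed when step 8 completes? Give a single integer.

[0] DMA t0→A (7c) ∥ CU idle ⇒ 7c, clock 7
[1] DMA t1→B (4c) ∥ CU A:t0 (5c) ⇒ 5c, clock 12
[2] DMA t2→A (6c) ∥ CU B:t1 (9c) ⇒ 9c, clock 21
[3] DMA t3→B (7c) ∥ CU A:t2 (4c) ⇒ 7c, clock 28
[4] DMA t4→A (9c) ∥ CU B:t3 (3c) ⇒ 9c, clock 37
[5] DMA t5→B (2c) ∥ CU A:t4 (5c) ⇒ 5c, clock 42
[6] DMA t6→A (3c) ∥ CU B:t5 (7c) ⇒ 7c, clock 49
[7] DMA t7→B (9c) ∥ CU A:t6 (3c) ⇒ 9c, clock 58
[8] DMA t8→A (8c) ∥ CU B:t7 (2c) ⇒ 8c, clock 66
[9] DMA idle ∥ CU A:t8 (2c) ⇒ 2c, clock 68

end_cycle[8] = 66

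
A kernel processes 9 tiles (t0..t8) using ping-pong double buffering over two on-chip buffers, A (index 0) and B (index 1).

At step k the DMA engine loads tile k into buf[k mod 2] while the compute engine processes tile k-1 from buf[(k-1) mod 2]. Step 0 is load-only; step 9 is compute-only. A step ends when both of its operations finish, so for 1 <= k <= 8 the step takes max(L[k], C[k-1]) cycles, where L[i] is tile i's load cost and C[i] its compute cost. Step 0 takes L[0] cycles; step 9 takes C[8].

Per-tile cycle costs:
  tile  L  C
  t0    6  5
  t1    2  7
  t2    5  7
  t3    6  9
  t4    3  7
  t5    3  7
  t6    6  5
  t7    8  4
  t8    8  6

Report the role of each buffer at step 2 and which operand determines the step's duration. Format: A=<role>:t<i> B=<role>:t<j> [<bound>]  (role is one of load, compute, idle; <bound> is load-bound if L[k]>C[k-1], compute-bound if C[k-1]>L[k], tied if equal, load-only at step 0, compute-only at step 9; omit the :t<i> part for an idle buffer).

step 0: L[0]=6 → dur=6, Σ=6 | A=load:t0 B=idle [load-only]
step 1: L[1]=2 C[0]=5 → dur=5, Σ=11 | A=compute:t0 B=load:t1 [compute-bound]
step 2: L[2]=5 C[1]=7 → dur=7, Σ=18 | A=load:t2 B=compute:t1 [compute-bound]
step 3: L[3]=6 C[2]=7 → dur=7, Σ=25 | A=compute:t2 B=load:t3 [compute-bound]
step 4: L[4]=3 C[3]=9 → dur=9, Σ=34 | A=load:t4 B=compute:t3 [compute-bound]
step 5: L[5]=3 C[4]=7 → dur=7, Σ=41 | A=compute:t4 B=load:t5 [compute-bound]
step 6: L[6]=6 C[5]=7 → dur=7, Σ=48 | A=load:t6 B=compute:t5 [compute-bound]
step 7: L[7]=8 C[6]=5 → dur=8, Σ=56 | A=compute:t6 B=load:t7 [load-bound]
step 8: L[8]=8 C[7]=4 → dur=8, Σ=64 | A=load:t8 B=compute:t7 [load-bound]
step 9: C[8]=6 → dur=6, Σ=70 | A=compute:t8 B=idle [compute-only]

step 2: A=load:t2 B=compute:t1 [compute-bound]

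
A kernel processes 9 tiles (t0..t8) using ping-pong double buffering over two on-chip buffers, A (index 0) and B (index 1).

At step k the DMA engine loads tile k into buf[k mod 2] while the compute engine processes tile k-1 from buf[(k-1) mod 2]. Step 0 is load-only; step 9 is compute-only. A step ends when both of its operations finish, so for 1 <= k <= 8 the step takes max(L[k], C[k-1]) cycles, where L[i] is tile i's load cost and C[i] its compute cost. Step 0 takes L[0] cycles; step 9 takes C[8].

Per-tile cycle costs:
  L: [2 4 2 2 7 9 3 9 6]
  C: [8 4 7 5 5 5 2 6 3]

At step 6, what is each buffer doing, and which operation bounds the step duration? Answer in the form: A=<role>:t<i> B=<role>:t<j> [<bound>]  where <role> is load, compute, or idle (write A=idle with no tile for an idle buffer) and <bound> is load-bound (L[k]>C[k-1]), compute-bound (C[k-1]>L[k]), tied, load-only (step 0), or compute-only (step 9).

  0. 2=2c; end=2; A:t0 B:-
  1. max(4,8)=8c; end=10; A:t0 B:t1
  2. max(2,4)=4c; end=14; A:t2 B:t1
  3. max(2,7)=7c; end=21; A:t2 B:t3
  4. max(7,5)=7c; end=28; A:t4 B:t3
  5. max(9,5)=9c; end=37; A:t4 B:t5
  6. max(3,5)=5c; end=42; A:t6 B:t5
  7. max(9,2)=9c; end=51; A:t6 B:t7
  8. max(6,6)=6c; end=57; A:t8 B:t7
  9. 3=3c; end=60; A:t8 B:t7

step 6: A=load:t6 B=compute:t5 [compute-bound]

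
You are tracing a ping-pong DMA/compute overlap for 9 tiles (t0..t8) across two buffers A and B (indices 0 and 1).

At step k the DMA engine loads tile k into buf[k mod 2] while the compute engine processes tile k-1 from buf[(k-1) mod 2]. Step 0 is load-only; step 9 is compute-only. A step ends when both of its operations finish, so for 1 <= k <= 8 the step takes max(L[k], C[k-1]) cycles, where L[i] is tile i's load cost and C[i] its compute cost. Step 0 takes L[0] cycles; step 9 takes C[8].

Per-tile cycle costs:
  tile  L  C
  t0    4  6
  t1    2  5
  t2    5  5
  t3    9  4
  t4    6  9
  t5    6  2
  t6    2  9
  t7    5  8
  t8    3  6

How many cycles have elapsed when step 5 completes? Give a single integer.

end_cycle[5] = 39

  0. 4=4c; end=4; A:t0 B:-
  1. max(2,6)=6c; end=10; A:t0 B:t1
  2. max(5,5)=5c; end=15; A:t2 B:t1
  3. max(9,5)=9c; end=24; A:t2 B:t3
  4. max(6,4)=6c; end=30; A:t4 B:t3
  5. max(6,9)=9c; end=39; A:t4 B:t5
  6. max(2,2)=2c; end=41; A:t6 B:t5
  7. max(5,9)=9c; end=50; A:t6 B:t7
  8. max(3,8)=8c; end=58; A:t8 B:t7
  9. 6=6c; end=64; A:t8 B:t7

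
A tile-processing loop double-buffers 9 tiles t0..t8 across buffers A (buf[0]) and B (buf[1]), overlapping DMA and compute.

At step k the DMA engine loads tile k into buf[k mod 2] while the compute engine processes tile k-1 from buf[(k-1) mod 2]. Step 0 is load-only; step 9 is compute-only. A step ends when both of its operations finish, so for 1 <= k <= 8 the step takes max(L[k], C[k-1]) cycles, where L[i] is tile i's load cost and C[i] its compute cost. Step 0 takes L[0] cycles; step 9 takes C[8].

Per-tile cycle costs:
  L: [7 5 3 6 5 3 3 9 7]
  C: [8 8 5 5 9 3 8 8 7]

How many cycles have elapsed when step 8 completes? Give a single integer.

end_cycle[8] = 63

step 0: L[0]=7 → dur=7, Σ=7 | A=load:t0 B=idle [load-only]
step 1: L[1]=5 C[0]=8 → dur=8, Σ=15 | A=compute:t0 B=load:t1 [compute-bound]
step 2: L[2]=3 C[1]=8 → dur=8, Σ=23 | A=load:t2 B=compute:t1 [compute-bound]
step 3: L[3]=6 C[2]=5 → dur=6, Σ=29 | A=compute:t2 B=load:t3 [load-bound]
step 4: L[4]=5 C[3]=5 → dur=5, Σ=34 | A=load:t4 B=compute:t3 [tied]
step 5: L[5]=3 C[4]=9 → dur=9, Σ=43 | A=compute:t4 B=load:t5 [compute-bound]
step 6: L[6]=3 C[5]=3 → dur=3, Σ=46 | A=load:t6 B=compute:t5 [tied]
step 7: L[7]=9 C[6]=8 → dur=9, Σ=55 | A=compute:t6 B=load:t7 [load-bound]
step 8: L[8]=7 C[7]=8 → dur=8, Σ=63 | A=load:t8 B=compute:t7 [compute-bound]
step 9: C[8]=7 → dur=7, Σ=70 | A=compute:t8 B=idle [compute-only]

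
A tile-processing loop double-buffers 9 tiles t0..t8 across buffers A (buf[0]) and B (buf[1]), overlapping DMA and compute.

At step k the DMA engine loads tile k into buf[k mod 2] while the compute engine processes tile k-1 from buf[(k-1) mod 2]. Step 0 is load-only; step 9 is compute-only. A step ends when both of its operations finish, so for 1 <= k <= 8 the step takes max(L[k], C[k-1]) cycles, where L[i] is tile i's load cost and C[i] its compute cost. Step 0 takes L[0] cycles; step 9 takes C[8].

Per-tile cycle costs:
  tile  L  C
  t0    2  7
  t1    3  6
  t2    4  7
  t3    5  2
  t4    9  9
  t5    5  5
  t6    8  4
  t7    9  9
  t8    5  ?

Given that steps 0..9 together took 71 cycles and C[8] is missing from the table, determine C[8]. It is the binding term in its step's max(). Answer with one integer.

C[8] = 5

step 0 | dur = L[0]=2 = 2
step 1 | dur = max(L[1]=3, C[0]=7) = 7
step 2 | dur = max(L[2]=4, C[1]=6) = 6
step 3 | dur = max(L[3]=5, C[2]=7) = 7
step 4 | dur = max(L[4]=9, C[3]=2) = 9
step 5 | dur = max(L[5]=5, C[4]=9) = 9
step 6 | dur = max(L[6]=8, C[5]=5) = 8
step 7 | dur = max(L[7]=9, C[6]=4) = 9
step 8 | dur = max(L[8]=5, C[7]=9) = 9
step 9 | dur = C[8]=? = C[8]  (unknown; binding)
sum of known step durations = 66
dur[9] = total - known = 71 - 66 = 5
C[8] is the binding max in step 9, so C[8] = dur[9] = 5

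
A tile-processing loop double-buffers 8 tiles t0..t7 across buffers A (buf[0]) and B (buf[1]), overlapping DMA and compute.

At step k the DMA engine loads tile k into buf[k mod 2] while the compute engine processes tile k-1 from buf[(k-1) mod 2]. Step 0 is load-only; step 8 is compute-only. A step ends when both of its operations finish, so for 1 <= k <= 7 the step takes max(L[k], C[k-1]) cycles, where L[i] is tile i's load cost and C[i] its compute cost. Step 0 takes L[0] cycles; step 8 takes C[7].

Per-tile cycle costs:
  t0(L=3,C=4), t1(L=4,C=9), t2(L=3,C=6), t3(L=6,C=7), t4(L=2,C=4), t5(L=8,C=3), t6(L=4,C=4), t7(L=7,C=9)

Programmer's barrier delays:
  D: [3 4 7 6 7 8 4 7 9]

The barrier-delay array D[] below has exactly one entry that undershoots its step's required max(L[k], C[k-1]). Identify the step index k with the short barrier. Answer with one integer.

hazard at step 2

k=0 barrier L[0]=3→3c, D[0]=3 ok
k=1 barrier max(L[1]=4,C[0]=4)→4c, D[1]=4 ok
k=2 barrier max(L[2]=3,C[1]=9)→9c, D[2]=7 SHORT
k=3 barrier max(L[3]=6,C[2]=6)→6c, D[3]=6 ok
k=4 barrier max(L[4]=2,C[3]=7)→7c, D[4]=7 ok
k=5 barrier max(L[5]=8,C[4]=4)→8c, D[5]=8 ok
k=6 barrier max(L[6]=4,C[5]=3)→4c, D[6]=4 ok
k=7 barrier max(L[7]=7,C[6]=4)→7c, D[7]=7 ok
k=8 barrier C[7]=9→9c, D[8]=9 ok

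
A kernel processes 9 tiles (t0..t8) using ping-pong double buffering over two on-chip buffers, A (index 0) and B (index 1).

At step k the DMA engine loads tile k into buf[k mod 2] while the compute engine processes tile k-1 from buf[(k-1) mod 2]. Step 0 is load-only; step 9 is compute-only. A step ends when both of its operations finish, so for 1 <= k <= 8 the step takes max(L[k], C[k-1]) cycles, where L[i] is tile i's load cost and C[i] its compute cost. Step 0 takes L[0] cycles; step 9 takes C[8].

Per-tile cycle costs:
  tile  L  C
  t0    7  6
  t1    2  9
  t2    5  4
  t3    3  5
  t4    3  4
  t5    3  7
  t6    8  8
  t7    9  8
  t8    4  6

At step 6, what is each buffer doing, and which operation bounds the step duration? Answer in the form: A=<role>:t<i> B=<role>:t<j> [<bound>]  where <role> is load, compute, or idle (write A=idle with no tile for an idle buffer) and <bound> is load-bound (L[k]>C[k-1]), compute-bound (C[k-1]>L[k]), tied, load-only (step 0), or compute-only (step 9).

[0] DMA t0→A (7c) ∥ CU idle ⇒ 7c, clock 7
[1] DMA t1→B (2c) ∥ CU A:t0 (6c) ⇒ 6c, clock 13
[2] DMA t2→A (5c) ∥ CU B:t1 (9c) ⇒ 9c, clock 22
[3] DMA t3→B (3c) ∥ CU A:t2 (4c) ⇒ 4c, clock 26
[4] DMA t4→A (3c) ∥ CU B:t3 (5c) ⇒ 5c, clock 31
[5] DMA t5→B (3c) ∥ CU A:t4 (4c) ⇒ 4c, clock 35
[6] DMA t6→A (8c) ∥ CU B:t5 (7c) ⇒ 8c, clock 43
[7] DMA t7→B (9c) ∥ CU A:t6 (8c) ⇒ 9c, clock 52
[8] DMA t8→A (4c) ∥ CU B:t7 (8c) ⇒ 8c, clock 60
[9] DMA idle ∥ CU A:t8 (6c) ⇒ 6c, clock 66

step 6: A=load:t6 B=compute:t5 [load-bound]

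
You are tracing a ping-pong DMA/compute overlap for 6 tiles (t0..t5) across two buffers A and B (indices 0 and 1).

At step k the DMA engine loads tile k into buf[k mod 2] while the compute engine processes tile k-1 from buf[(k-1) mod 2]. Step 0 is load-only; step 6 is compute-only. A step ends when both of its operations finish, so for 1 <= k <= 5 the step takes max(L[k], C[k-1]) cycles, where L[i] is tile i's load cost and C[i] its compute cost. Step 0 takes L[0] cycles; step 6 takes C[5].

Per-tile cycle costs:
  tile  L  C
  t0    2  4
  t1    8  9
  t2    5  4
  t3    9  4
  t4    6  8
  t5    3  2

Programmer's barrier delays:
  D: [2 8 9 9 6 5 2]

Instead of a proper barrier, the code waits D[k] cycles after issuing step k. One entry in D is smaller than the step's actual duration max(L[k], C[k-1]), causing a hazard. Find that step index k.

step 0: need L[0]=2 = 2; D[0]=2 ok
step 1: need max(L[1]=8,C[0]=4) = 8; D[1]=8 ok
step 2: need max(L[2]=5,C[1]=9) = 9; D[2]=9 ok
step 3: need max(L[3]=9,C[2]=4) = 9; D[3]=9 ok
step 4: need max(L[4]=6,C[3]=4) = 6; D[4]=6 ok
step 5: need max(L[5]=3,C[4]=8) = 8; D[5]=5 SHORT
step 6: need C[5]=2 = 2; D[6]=2 ok

hazard at step 5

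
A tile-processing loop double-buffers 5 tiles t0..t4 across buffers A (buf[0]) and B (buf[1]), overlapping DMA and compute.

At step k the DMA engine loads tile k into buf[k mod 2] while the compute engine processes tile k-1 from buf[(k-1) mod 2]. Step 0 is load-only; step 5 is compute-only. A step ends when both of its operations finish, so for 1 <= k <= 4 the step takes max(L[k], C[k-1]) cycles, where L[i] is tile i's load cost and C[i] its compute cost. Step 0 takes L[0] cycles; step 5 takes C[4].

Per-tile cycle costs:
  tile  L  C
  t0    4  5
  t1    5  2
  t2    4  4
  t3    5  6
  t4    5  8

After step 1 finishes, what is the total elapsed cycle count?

  0. 4=4c; end=4; A:t0 B:-
  1. max(5,5)=5c; end=9; A:t0 B:t1
  2. max(4,2)=4c; end=13; A:t2 B:t1
  3. max(5,4)=5c; end=18; A:t2 B:t3
  4. max(5,6)=6c; end=24; A:t4 B:t3
  5. 8=8c; end=32; A:t4 B:t3

end_cycle[1] = 9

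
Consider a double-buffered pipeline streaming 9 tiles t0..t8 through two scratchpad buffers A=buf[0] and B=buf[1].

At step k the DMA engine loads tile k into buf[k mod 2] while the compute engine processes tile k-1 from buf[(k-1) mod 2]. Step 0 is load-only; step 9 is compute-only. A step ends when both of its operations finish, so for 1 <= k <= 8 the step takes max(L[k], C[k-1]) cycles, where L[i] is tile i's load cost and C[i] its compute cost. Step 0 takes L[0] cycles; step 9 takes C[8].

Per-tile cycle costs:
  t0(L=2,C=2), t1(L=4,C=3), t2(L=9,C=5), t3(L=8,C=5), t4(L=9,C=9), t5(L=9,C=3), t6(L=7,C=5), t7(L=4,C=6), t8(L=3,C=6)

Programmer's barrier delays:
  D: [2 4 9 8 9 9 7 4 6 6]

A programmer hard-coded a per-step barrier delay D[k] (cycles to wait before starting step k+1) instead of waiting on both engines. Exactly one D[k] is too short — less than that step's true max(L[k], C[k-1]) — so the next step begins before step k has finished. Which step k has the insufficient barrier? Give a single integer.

hazard at step 7

step 0: need L[0]=2 = 2; D[0]=2 ok
step 1: need max(L[1]=4,C[0]=2) = 4; D[1]=4 ok
step 2: need max(L[2]=9,C[1]=3) = 9; D[2]=9 ok
step 3: need max(L[3]=8,C[2]=5) = 8; D[3]=8 ok
step 4: need max(L[4]=9,C[3]=5) = 9; D[4]=9 ok
step 5: need max(L[5]=9,C[4]=9) = 9; D[5]=9 ok
step 6: need max(L[6]=7,C[5]=3) = 7; D[6]=7 ok
step 7: need max(L[7]=4,C[6]=5) = 5; D[7]=4 SHORT
step 8: need max(L[8]=3,C[7]=6) = 6; D[8]=6 ok
step 9: need C[8]=6 = 6; D[9]=6 ok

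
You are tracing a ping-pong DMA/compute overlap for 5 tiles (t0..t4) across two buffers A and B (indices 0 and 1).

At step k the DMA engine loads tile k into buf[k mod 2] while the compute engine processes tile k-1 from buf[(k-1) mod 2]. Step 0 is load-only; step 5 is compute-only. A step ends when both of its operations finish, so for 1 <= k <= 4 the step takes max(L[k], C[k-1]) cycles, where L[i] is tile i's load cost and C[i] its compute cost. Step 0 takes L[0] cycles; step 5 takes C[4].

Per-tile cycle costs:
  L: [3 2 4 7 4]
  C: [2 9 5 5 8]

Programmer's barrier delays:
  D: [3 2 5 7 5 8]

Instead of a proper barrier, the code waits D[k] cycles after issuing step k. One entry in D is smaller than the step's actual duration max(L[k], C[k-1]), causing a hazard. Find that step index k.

step 0: need L[0]=3 = 3; D[0]=3 ok
step 1: need max(L[1]=2,C[0]=2) = 2; D[1]=2 ok
step 2: need max(L[2]=4,C[1]=9) = 9; D[2]=5 SHORT
step 3: need max(L[3]=7,C[2]=5) = 7; D[3]=7 ok
step 4: need max(L[4]=4,C[3]=5) = 5; D[4]=5 ok
step 5: need C[4]=8 = 8; D[5]=8 ok

hazard at step 2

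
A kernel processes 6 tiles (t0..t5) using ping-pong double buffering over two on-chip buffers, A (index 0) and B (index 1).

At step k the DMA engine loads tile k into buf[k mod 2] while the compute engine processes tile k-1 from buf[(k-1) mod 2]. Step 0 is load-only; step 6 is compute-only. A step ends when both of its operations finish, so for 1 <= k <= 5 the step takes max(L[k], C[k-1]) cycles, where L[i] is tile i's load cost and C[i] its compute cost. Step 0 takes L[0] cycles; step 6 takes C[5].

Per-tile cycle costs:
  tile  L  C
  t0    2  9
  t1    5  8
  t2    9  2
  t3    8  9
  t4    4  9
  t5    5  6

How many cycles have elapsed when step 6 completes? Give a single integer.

end_cycle[6] = 52

k=0 load=t0/2c comp=- wait=2 total=2
k=1 load=t1/5c comp=t0/9c wait=9 total=11
k=2 load=t2/9c comp=t1/8c wait=9 total=20
k=3 load=t3/8c comp=t2/2c wait=8 total=28
k=4 load=t4/4c comp=t3/9c wait=9 total=37
k=5 load=t5/5c comp=t4/9c wait=9 total=46
k=6 load=- comp=t5/6c wait=6 total=52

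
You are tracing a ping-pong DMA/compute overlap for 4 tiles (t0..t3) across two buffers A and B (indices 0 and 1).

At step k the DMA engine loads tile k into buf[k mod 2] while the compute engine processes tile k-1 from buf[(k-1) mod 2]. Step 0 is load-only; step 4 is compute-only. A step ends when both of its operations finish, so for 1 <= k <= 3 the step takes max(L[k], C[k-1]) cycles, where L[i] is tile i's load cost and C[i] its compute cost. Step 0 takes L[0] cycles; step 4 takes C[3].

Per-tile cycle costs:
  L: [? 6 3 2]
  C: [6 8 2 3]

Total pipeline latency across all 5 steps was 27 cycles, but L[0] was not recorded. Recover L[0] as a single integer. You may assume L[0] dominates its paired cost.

L[0] = 8

step 0 = dur = L[0]=? = L[0]  (unknown; binding)
step 1 = dur = max(L[1]=6, C[0]=6) = 6
step 2 = dur = max(L[2]=3, C[1]=8) = 8
step 3 = dur = max(L[3]=2, C[2]=2) = 2
step 4 = dur = C[3]=3 = 3
sum of known step durations = 19
dur[0] = total - known = 27 - 19 = 8
L[0] is the binding max in step 0, so L[0] = dur[0] = 8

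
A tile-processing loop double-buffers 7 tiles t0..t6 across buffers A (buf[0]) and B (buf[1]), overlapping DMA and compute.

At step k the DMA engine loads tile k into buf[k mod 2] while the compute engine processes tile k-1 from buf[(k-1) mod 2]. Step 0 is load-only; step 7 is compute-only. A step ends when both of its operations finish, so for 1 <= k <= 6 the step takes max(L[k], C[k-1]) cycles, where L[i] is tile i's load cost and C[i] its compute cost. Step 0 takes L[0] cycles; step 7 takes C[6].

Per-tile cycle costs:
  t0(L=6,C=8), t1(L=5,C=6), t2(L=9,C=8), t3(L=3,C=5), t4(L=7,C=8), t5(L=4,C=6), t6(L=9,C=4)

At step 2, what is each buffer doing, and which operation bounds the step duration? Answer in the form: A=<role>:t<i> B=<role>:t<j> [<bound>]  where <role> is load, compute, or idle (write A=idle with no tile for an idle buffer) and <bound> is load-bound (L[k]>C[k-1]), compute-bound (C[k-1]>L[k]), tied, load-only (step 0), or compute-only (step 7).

k=0 load=t0/6c comp=- wait=6 total=6
k=1 load=t1/5c comp=t0/8c wait=8 total=14
k=2 load=t2/9c comp=t1/6c wait=9 total=23
k=3 load=t3/3c comp=t2/8c wait=8 total=31
k=4 load=t4/7c comp=t3/5c wait=7 total=38
k=5 load=t5/4c comp=t4/8c wait=8 total=46
k=6 load=t6/9c comp=t5/6c wait=9 total=55
k=7 load=- comp=t6/4c wait=4 total=59

step 2: A=load:t2 B=compute:t1 [load-bound]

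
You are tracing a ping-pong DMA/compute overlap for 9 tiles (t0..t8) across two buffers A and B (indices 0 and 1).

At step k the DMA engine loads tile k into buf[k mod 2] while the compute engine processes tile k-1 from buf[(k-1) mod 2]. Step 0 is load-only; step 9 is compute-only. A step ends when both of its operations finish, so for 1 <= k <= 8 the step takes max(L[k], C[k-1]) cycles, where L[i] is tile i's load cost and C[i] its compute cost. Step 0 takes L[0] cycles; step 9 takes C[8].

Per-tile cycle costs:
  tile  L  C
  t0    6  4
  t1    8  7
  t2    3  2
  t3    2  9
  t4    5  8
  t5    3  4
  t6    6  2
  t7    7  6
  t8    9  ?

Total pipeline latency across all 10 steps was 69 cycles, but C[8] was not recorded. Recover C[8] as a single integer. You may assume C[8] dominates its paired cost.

step 0 | dur = L[0]=6 = 6
step 1 | dur = max(L[1]=8, C[0]=4) = 8
step 2 | dur = max(L[2]=3, C[1]=7) = 7
step 3 | dur = max(L[3]=2, C[2]=2) = 2
step 4 | dur = max(L[4]=5, C[3]=9) = 9
step 5 | dur = max(L[5]=3, C[4]=8) = 8
step 6 | dur = max(L[6]=6, C[5]=4) = 6
step 7 | dur = max(L[7]=7, C[6]=2) = 7
step 8 | dur = max(L[8]=9, C[7]=6) = 9
step 9 | dur = C[8]=? = C[8]  (unknown; binding)
sum of known step durations = 62
dur[9] = total - known = 69 - 62 = 7
C[8] is the binding max in step 9, so C[8] = dur[9] = 7

C[8] = 7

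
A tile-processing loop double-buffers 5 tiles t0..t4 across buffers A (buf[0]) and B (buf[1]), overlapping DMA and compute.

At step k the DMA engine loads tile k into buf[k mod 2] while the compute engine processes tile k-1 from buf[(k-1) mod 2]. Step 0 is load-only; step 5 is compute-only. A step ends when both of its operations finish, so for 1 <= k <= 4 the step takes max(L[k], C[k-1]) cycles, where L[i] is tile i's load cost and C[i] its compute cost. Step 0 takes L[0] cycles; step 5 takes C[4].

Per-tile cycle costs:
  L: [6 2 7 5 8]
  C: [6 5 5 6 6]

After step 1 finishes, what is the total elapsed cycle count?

[0] DMA t0→A (6c) ∥ CU idle ⇒ 6c, clock 6
[1] DMA t1→B (2c) ∥ CU A:t0 (6c) ⇒ 6c, clock 12
[2] DMA t2→A (7c) ∥ CU B:t1 (5c) ⇒ 7c, clock 19
[3] DMA t3→B (5c) ∥ CU A:t2 (5c) ⇒ 5c, clock 24
[4] DMA t4→A (8c) ∥ CU B:t3 (6c) ⇒ 8c, clock 32
[5] DMA idle ∥ CU A:t4 (6c) ⇒ 6c, clock 38

end_cycle[1] = 12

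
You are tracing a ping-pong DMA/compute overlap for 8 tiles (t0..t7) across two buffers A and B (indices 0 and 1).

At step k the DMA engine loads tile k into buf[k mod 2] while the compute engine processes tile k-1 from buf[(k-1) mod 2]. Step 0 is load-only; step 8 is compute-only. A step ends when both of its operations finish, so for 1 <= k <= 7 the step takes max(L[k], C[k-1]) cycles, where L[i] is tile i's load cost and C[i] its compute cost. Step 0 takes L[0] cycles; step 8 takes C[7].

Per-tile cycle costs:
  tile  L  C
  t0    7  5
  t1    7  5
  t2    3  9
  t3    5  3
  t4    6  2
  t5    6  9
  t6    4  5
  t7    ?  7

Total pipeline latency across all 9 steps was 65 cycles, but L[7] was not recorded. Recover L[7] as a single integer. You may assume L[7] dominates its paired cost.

step 0 | dur = L[0]=7 = 7
step 1 | dur = max(L[1]=7, C[0]=5) = 7
step 2 | dur = max(L[2]=3, C[1]=5) = 5
step 3 | dur = max(L[3]=5, C[2]=9) = 9
step 4 | dur = max(L[4]=6, C[3]=3) = 6
step 5 | dur = max(L[5]=6, C[4]=2) = 6
step 6 | dur = max(L[6]=4, C[5]=9) = 9
step 7 | dur = max(L[7]=?, C[6]=5) = L[7]  (unknown; binding)
step 8 | dur = C[7]=7 = 7
sum of known step durations = 56
dur[7] = total - known = 65 - 56 = 9
L[7] is the binding max in step 7, so L[7] = dur[7] = 9

L[7] = 9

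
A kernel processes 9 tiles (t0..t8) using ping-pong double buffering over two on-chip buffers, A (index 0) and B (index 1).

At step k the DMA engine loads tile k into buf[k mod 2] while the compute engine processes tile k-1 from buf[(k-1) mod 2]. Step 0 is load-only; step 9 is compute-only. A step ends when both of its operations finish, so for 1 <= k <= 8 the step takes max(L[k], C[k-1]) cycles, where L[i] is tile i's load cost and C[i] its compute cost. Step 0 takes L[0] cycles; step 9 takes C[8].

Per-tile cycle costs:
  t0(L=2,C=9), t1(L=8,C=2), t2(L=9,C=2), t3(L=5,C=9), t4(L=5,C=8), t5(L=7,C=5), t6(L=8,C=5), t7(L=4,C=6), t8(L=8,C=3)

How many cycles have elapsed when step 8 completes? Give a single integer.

end_cycle[8] = 63

step 0: L[0]=2 → dur=2, Σ=2 | A=load:t0 B=idle [load-only]
step 1: L[1]=8 C[0]=9 → dur=9, Σ=11 | A=compute:t0 B=load:t1 [compute-bound]
step 2: L[2]=9 C[1]=2 → dur=9, Σ=20 | A=load:t2 B=compute:t1 [load-bound]
step 3: L[3]=5 C[2]=2 → dur=5, Σ=25 | A=compute:t2 B=load:t3 [load-bound]
step 4: L[4]=5 C[3]=9 → dur=9, Σ=34 | A=load:t4 B=compute:t3 [compute-bound]
step 5: L[5]=7 C[4]=8 → dur=8, Σ=42 | A=compute:t4 B=load:t5 [compute-bound]
step 6: L[6]=8 C[5]=5 → dur=8, Σ=50 | A=load:t6 B=compute:t5 [load-bound]
step 7: L[7]=4 C[6]=5 → dur=5, Σ=55 | A=compute:t6 B=load:t7 [compute-bound]
step 8: L[8]=8 C[7]=6 → dur=8, Σ=63 | A=load:t8 B=compute:t7 [load-bound]
step 9: C[8]=3 → dur=3, Σ=66 | A=compute:t8 B=idle [compute-only]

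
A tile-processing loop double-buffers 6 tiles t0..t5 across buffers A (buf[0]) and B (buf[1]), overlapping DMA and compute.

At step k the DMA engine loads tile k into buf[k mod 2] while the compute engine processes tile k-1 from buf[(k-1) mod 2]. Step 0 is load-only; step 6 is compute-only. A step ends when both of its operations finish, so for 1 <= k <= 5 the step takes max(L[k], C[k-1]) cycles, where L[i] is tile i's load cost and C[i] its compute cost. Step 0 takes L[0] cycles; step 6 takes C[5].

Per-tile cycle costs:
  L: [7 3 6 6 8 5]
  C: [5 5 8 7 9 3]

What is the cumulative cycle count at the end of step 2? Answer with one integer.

[0] DMA t0→A (7c) ∥ CU idle ⇒ 7c, clock 7
[1] DMA t1→B (3c) ∥ CU A:t0 (5c) ⇒ 5c, clock 12
[2] DMA t2→A (6c) ∥ CU B:t1 (5c) ⇒ 6c, clock 18
[3] DMA t3→B (6c) ∥ CU A:t2 (8c) ⇒ 8c, clock 26
[4] DMA t4→A (8c) ∥ CU B:t3 (7c) ⇒ 8c, clock 34
[5] DMA t5→B (5c) ∥ CU A:t4 (9c) ⇒ 9c, clock 43
[6] DMA idle ∥ CU B:t5 (3c) ⇒ 3c, clock 46

end_cycle[2] = 18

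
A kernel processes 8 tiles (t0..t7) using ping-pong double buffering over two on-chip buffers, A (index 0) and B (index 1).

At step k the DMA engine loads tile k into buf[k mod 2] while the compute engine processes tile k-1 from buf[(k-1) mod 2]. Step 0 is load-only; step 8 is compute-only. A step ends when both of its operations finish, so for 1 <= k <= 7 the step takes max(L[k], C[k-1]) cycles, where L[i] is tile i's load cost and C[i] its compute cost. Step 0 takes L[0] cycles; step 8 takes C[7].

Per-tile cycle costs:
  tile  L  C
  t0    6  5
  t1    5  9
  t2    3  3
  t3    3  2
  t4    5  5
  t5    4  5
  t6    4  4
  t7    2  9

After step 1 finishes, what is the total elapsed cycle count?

end_cycle[1] = 11

[0] DMA t0→A (6c) ∥ CU idle ⇒ 6c, clock 6
[1] DMA t1→B (5c) ∥ CU A:t0 (5c) ⇒ 5c, clock 11
[2] DMA t2→A (3c) ∥ CU B:t1 (9c) ⇒ 9c, clock 20
[3] DMA t3→B (3c) ∥ CU A:t2 (3c) ⇒ 3c, clock 23
[4] DMA t4→A (5c) ∥ CU B:t3 (2c) ⇒ 5c, clock 28
[5] DMA t5→B (4c) ∥ CU A:t4 (5c) ⇒ 5c, clock 33
[6] DMA t6→A (4c) ∥ CU B:t5 (5c) ⇒ 5c, clock 38
[7] DMA t7→B (2c) ∥ CU A:t6 (4c) ⇒ 4c, clock 42
[8] DMA idle ∥ CU B:t7 (9c) ⇒ 9c, clock 51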